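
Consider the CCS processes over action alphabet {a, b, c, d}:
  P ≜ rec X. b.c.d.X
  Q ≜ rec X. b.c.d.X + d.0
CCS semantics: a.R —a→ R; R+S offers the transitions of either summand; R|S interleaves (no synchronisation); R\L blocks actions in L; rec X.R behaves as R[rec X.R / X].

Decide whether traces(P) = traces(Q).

trace-distinct — witness ⟨d⟩

Reachable graph of P (3 states):
  s0 = rec X. b.c.d.X → —b→ s1
  s1 = c.d.(rec X. b.c.d.X) → —c→ s2
  s2 = d.(rec X. b.c.d.X) → —d→ s0
Reachable graph of Q (4 states):
  t0 = rec X. b.c.d.X + d.0 → —b→ t1, —d→ t2
  t1 = c.d.(rec X. b.c.d.X + d.0) → —c→ t3
  t2 = 0 → (no moves)
  t3 = d.(rec X. b.c.d.X + d.0) → —d→ t0
Run σ = ⟨d⟩ on Q: start {t0}
  [1] d ⇒ {t2}
  Q completes σ.
Run σ = ⟨d⟩ on P: start {s0}
  [1] d ⇒ no successor for P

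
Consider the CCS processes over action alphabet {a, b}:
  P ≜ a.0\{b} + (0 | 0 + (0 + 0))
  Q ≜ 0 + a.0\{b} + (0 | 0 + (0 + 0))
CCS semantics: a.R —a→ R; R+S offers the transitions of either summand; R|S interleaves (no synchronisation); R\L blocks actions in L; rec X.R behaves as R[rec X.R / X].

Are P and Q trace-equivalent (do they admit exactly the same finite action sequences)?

P's transition system — 2 states:
  p0 = a.0\{b} + (0 | 0 + (0 + 0)) → =a=> p1
  p1 = 0\{b} → ∅
Q's transition system — 2 states:
  q0 = 0 + a.0\{b} + (0 | 0 + (0 + 0)) → =a=> q1
  q1 = 0\{b} → ∅
Coarsest stable partition (strong bisimilarity classes):
  B0 = {p0, q0}
  B1 = {p1, q1}
p0 ∈ B0, q0 ∈ B0 → same block
Bisimilar ⇒ trace-equivalent.

traces(P) = traces(Q)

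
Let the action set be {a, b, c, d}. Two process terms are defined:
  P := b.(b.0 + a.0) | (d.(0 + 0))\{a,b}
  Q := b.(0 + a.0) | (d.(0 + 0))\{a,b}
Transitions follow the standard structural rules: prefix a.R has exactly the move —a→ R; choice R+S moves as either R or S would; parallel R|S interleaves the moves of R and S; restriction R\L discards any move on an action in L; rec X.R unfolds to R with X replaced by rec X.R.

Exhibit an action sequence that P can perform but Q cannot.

P's transition system — 6 states:
  s0 = b.(b.0 + a.0) | (d.(0 + 0))\{a,b} has moves =b=> s1, =d=> s2
  s1 = (b.0 + a.0) | (d.(0 + 0))\{a,b} has moves =a=> s3, =b=> s3, =d=> s4
  s2 = b.(b.0 + a.0) | (0 + 0)\{a,b} has moves =b=> s4
  s3 = 0 | (d.(0 + 0))\{a,b} has moves =d=> s5
  s4 = (b.0 + a.0) | (0 + 0)\{a,b} has moves =a=> s5, =b=> s5
  s5 = 0 | (0 + 0)\{a,b} has moves (no moves)
Q's transition system — 6 states:
  t0 = b.(0 + a.0) | (d.(0 + 0))\{a,b} has moves =b=> t1, =d=> t2
  t1 = (0 + a.0) | (d.(0 + 0))\{a,b} has moves =a=> t3, =d=> t4
  t2 = b.(0 + a.0) | (0 + 0)\{a,b} has moves =b=> t4
  t3 = 0 | (d.(0 + 0))\{a,b} has moves =d=> t5
  t4 = (0 + a.0) | (0 + 0)\{a,b} has moves =a=> t5
  t5 = 0 | (0 + 0)\{a,b} has moves (no moves)
Trace ⟨bb⟩ through P, begin at {s0}:
  [1] b ⇒ {s1}
  [2] b ⇒ {s3}
  P completes σ.
Trace ⟨bb⟩ through Q, begin at {t0}:
  [1] b ⇒ {t1}
  [2] b ⇒ no successor for Q

bb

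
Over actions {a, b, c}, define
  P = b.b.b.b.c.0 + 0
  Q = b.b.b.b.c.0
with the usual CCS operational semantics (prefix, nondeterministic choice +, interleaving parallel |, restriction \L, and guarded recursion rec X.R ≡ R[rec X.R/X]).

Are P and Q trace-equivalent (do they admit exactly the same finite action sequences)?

traces(P) = traces(Q)

Reachable graph of P (6 states):
  m0 = b.b.b.b.c.0 + 0 ⊢ ··b··> m1
  m1 = b.b.b.c.0 ⊢ ··b··> m2
  m2 = b.b.c.0 ⊢ ··b··> m3
  m3 = b.c.0 ⊢ ··b··> m4
  m4 = c.0 ⊢ ··c··> m5
  m5 = 0 ⊢ (no moves)
Reachable graph of Q (6 states):
  n0 = b.b.b.b.c.0 ⊢ ··b··> n1
  n1 = b.b.b.c.0 ⊢ ··b··> n2
  n2 = b.b.c.0 ⊢ ··b··> n3
  n3 = b.c.0 ⊢ ··b··> n4
  n4 = c.0 ⊢ ··c··> n5
  n5 = 0 ⊢ (no moves)
Bisimilarity quotient blocks:
  B0 = {m0, n0}
  B1 = {m1, n1}
  B2 = {m2, n2}
  B3 = {m3, n3}
  B4 = {m4, n4}
  B5 = {m5, n5}
m0 ∈ B0, n0 ∈ B0 → same block
Bisimilar ⇒ trace-equivalent.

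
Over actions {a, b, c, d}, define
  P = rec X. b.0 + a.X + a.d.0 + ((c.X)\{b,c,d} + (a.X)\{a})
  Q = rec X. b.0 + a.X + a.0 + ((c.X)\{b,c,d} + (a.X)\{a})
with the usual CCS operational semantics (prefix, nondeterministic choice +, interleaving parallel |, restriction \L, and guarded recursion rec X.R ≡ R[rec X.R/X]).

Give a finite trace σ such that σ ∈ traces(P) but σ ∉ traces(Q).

LTS(P): 3 reachable states
  p0 = rec X. b.0 + a.X + a.d.0 + ((c.X)\{b,c,d} + (a.X)\{a}) → --a--▸ p0, --a--▸ p1, --b--▸ p2
  p1 = d.0 → --d--▸ p2
  p2 = 0 → deadlocked
LTS(Q): 2 reachable states
  q0 = rec X. b.0 + a.X + a.0 + ((c.X)\{b,c,d} + (a.X)\{a}) → --a--▸ q0, --a--▸ q1, --b--▸ q1
  q1 = 0 → deadlocked
Executing ad from P (initial set {p0}):
  after a @ step 1: {p0, p1}
  after d @ step 2: {p2}
  P completes σ.
Executing ad from Q (initial set {q0}):
  after a @ step 1: {q0, q1}
  after d @ step 2: no successor for Q

ad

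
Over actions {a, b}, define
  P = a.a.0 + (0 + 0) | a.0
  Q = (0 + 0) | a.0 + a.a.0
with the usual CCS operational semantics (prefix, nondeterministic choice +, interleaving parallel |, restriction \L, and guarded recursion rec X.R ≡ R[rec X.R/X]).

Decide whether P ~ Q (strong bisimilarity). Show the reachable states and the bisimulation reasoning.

bisimilar

P's transition system — 4 states:
  p0 = a.a.0 + (0 + 0) | a.0 → —a→ p1, —a→ p2
  p1 = (0 + 0) | 0 → deadlocked
  p2 = a.0 → —a→ p3
  p3 = 0 → deadlocked
Q's transition system — 4 states:
  q0 = (0 + 0) | a.0 + a.a.0 → —a→ q1, —a→ q2
  q1 = (0 + 0) | 0 → deadlocked
  q2 = a.0 → —a→ q3
  q3 = 0 → deadlocked
Bisimilarity quotient blocks:
  B0 = {p0, q0}
  B1 = {p1, p3, q1, q3}
  B2 = {p2, q2}
p0 ∈ B0, q0 ∈ B0 → same block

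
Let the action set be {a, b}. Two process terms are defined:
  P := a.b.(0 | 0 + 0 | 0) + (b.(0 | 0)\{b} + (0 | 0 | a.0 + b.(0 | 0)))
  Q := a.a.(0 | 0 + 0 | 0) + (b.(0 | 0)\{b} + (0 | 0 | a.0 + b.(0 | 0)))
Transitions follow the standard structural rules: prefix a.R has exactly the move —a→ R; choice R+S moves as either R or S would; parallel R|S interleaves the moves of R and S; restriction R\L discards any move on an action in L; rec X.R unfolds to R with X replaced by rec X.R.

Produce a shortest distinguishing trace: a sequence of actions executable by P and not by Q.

ab

P's transition system — 6 states:
  m0 = a.b.(0 | 0 + 0 | 0) + (b.(0 | 0)\{b} + (0 | 0 | a.0 + b.(0 | 0))) has moves —a→ m1, —a→ m2, —b→ m3, —b→ m4
  m1 = 0 | 0 | 0 has moves ·
  m2 = b.(0 | 0 + 0 | 0) has moves —b→ m5
  m3 = (0 | 0)\{b} has moves ·
  m4 = 0 | 0 has moves ·
  m5 = 0 | 0 + 0 | 0 has moves ·
Q's transition system — 6 states:
  n0 = a.a.(0 | 0 + 0 | 0) + (b.(0 | 0)\{b} + (0 | 0 | a.0 + b.(0 | 0))) has moves —a→ n1, —a→ n2, —b→ n3, —b→ n4
  n1 = 0 | 0 | 0 has moves ·
  n2 = a.(0 | 0 + 0 | 0) has moves —a→ n5
  n3 = (0 | 0)\{b} has moves ·
  n4 = 0 | 0 has moves ·
  n5 = 0 | 0 + 0 | 0 has moves ·
Trace ⟨ab⟩ through P, begin at {m0}:
  after a @ step 1: {m1, m2}
  after b @ step 2: {m5}
  P completes σ.
Trace ⟨ab⟩ through Q, begin at {n0}:
  after a @ step 1: {n1, n2}
  after b @ step 2: ∅  — Q cannot continue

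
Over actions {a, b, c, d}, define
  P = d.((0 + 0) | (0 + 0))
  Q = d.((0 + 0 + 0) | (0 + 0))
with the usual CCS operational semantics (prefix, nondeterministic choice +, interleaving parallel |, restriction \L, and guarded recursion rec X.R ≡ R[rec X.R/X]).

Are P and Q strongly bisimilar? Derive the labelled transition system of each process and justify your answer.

LTS(P): 2 reachable states
  s0 = d.((0 + 0) | (0 + 0)) has moves --d--▸ s1
  s1 = (0 + 0) | (0 + 0) has moves ∅
LTS(Q): 2 reachable states
  t0 = d.((0 + 0 + 0) | (0 + 0)) has moves --d--▸ t1
  t1 = (0 + 0 + 0) | (0 + 0) has moves ∅
Bisimilarity quotient blocks:
  B0 = {s0, t0}
  B1 = {s1, t1}
s0 ∈ B0, t0 ∈ B0 → same block

P ~ Q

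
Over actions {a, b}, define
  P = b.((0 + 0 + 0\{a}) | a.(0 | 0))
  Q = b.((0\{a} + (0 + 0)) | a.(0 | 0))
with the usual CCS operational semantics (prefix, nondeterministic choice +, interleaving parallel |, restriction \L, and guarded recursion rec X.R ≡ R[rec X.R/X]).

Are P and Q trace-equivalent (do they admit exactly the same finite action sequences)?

trace-equivalent

P's transition system — 3 states:
  s0 = b.((0 + 0 + 0\{a}) | a.(0 | 0)) has moves ··b··> s1
  s1 = (0 + 0 + 0\{a}) | a.(0 | 0) has moves ··a··> s2
  s2 = (0 + 0 + 0\{a}) | (0 | 0) has moves deadlocked
Q's transition system — 3 states:
  t0 = b.((0\{a} + (0 + 0)) | a.(0 | 0)) has moves ··b··> t1
  t1 = (0\{a} + (0 + 0)) | a.(0 | 0) has moves ··a··> t2
  t2 = (0\{a} + (0 + 0)) | (0 | 0) has moves deadlocked
Coarsest stable partition (strong bisimilarity classes):
  B0 = {s0, t0}
  B1 = {s1, t1}
  B2 = {s2, t2}
s0 ∈ B0, t0 ∈ B0 → same block
Bisimilar ⇒ trace-equivalent.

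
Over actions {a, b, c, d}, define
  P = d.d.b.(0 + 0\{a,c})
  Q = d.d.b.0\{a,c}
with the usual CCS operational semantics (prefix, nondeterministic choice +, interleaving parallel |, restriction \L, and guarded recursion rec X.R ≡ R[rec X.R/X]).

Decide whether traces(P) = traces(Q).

LTS(P): 4 reachable states
  u0 = d.d.b.(0 + 0\{a,c}) | -d-> u1
  u1 = d.b.(0 + 0\{a,c}) | -d-> u2
  u2 = b.(0 + 0\{a,c}) | -b-> u3
  u3 = 0 + 0\{a,c} | deadlocked
LTS(Q): 4 reachable states
  v0 = d.d.b.0\{a,c} | -d-> v1
  v1 = d.b.0\{a,c} | -d-> v2
  v2 = b.0\{a,c} | -b-> v3
  v3 = 0\{a,c} | deadlocked
Coarsest stable partition (strong bisimilarity classes):
  B0 = {u0, v0}
  B1 = {u1, v1}
  B2 = {u2, v2}
  B3 = {u3, v3}
u0 ∈ B0, v0 ∈ B0 → same block
Bisimilar ⇒ trace-equivalent.

YES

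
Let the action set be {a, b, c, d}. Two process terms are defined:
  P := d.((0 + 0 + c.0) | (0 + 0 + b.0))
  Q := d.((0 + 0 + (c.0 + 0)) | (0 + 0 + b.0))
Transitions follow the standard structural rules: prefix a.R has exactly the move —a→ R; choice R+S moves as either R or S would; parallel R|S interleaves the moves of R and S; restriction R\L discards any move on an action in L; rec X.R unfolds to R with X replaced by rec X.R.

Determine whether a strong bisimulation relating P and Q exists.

Reachable graph of P (5 states):
  s0 = d.((0 + 0 + c.0) | (0 + 0 + b.0)) → ··d··> s1
  s1 = (0 + 0 + c.0) | (0 + 0 + b.0) → ··b··> s2, ··c··> s3
  s2 = (0 + 0 + c.0) | 0 → ··c··> s4
  s3 = 0 | (0 + 0 + b.0) → ··b··> s4
  s4 = 0 | 0 → deadlocked
Reachable graph of Q (5 states):
  t0 = d.((0 + 0 + (c.0 + 0)) | (0 + 0 + b.0)) → ··d··> t1
  t1 = (0 + 0 + (c.0 + 0)) | (0 + 0 + b.0) → ··b··> t2, ··c··> t3
  t2 = (0 + 0 + (c.0 + 0)) | 0 → ··c··> t4
  t3 = 0 | (0 + 0 + b.0) → ··b··> t4
  t4 = 0 | 0 → deadlocked
Partition-refinement fixed point:
  B0 = {s0, t0}
  B1 = {s1, t1}
  B2 = {s3, t3}
  B3 = {s4, t4}
  B4 = {s2, t2}
s0 ∈ B0, t0 ∈ B0 → same block

P ~ Q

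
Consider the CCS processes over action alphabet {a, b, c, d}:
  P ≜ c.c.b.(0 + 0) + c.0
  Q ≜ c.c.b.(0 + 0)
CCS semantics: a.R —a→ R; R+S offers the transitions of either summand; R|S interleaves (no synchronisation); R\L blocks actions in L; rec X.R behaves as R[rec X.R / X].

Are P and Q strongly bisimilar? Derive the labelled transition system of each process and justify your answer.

LTS(P): 5 reachable states
  s0 = c.c.b.(0 + 0) + c.0 | -c-> s1, -c-> s2
  s1 = 0 | (no moves)
  s2 = c.b.(0 + 0) | -c-> s3
  s3 = b.(0 + 0) | -b-> s4
  s4 = 0 + 0 | (no moves)
LTS(Q): 4 reachable states
  t0 = c.c.b.(0 + 0) | -c-> t1
  t1 = c.b.(0 + 0) | -c-> t2
  t2 = b.(0 + 0) | -b-> t3
  t3 = 0 + 0 | (no moves)
Partition-refinement fixed point:
  B0 = {s0}
  B1 = {s2, t1}
  B2 = {s3, t2}
  B3 = {s1, s4, t3}
  B4 = {t0}
s0 ∈ B0, t0 ∈ B4 → different blocks

not bisimilar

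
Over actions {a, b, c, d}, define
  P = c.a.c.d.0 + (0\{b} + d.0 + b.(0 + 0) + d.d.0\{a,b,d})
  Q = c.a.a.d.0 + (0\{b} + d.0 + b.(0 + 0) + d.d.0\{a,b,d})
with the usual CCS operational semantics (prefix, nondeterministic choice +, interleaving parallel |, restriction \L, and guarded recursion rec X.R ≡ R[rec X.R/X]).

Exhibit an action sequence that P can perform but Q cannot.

cac

P's transition system — 8 states:
  s0 = c.a.c.d.0 + (0\{b} + d.0 + b.(0 + 0) + d.d.0\{a,b,d}) → -b-> s1, -c-> s2, -d-> s3, -d-> s4
  s1 = 0 + 0 → (no moves)
  s2 = a.c.d.0 → -a-> s5
  s3 = 0 → (no moves)
  s4 = d.0\{a,b,d} → -d-> s6
  s5 = c.d.0 → -c-> s7
  s6 = 0\{a,b,d} → (no moves)
  s7 = d.0 → -d-> s3
Q's transition system — 8 states:
  t0 = c.a.a.d.0 + (0\{b} + d.0 + b.(0 + 0) + d.d.0\{a,b,d}) → -b-> t1, -c-> t2, -d-> t3, -d-> t4
  t1 = 0 + 0 → (no moves)
  t2 = a.a.d.0 → -a-> t5
  t3 = 0 → (no moves)
  t4 = d.0\{a,b,d} → -d-> t6
  t5 = a.d.0 → -a-> t7
  t6 = 0\{a,b,d} → (no moves)
  t7 = d.0 → -d-> t3
Executing cac from P (initial set {s0}):
  [1] c ⇒ {s2}
  [2] a ⇒ {s5}
  [3] c ⇒ {s7}
  ✓ P
Executing cac from Q (initial set {t0}):
  [1] c ⇒ {t2}
  [2] a ⇒ {t5}
  [3] c ⇒ ∅ (Q stuck)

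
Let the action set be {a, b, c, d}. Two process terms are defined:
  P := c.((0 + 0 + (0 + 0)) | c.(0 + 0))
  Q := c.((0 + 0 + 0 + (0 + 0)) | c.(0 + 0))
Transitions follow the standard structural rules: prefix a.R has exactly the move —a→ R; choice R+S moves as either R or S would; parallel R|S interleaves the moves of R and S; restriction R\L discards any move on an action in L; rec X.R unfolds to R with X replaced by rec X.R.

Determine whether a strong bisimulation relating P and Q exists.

LTS(P): 3 reachable states
  m0 = c.((0 + 0 + (0 + 0)) | c.(0 + 0)) → -c-> m1
  m1 = (0 + 0 + (0 + 0)) | c.(0 + 0) → -c-> m2
  m2 = (0 + 0 + (0 + 0)) | (0 + 0) → stopped
LTS(Q): 3 reachable states
  n0 = c.((0 + 0 + 0 + (0 + 0)) | c.(0 + 0)) → -c-> n1
  n1 = (0 + 0 + 0 + (0 + 0)) | c.(0 + 0) → -c-> n2
  n2 = (0 + 0 + 0 + (0 + 0)) | (0 + 0) → stopped
Bisimilarity quotient blocks:
  B0 = {m0, n0}
  B1 = {m1, n1}
  B2 = {m2, n2}
m0 ∈ B0, n0 ∈ B0 → same block

YES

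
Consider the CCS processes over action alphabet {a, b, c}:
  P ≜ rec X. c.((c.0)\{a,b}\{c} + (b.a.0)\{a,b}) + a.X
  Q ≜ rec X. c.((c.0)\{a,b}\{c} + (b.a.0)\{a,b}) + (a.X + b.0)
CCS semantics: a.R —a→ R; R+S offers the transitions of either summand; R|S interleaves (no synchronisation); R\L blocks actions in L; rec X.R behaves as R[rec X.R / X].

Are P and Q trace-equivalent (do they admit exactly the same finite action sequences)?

LTS(P): 2 reachable states
  p0 = rec X. c.((c.0)\{a,b}\{c} + (b.a.0)\{a,b}) + a.X :: -a-> p0, -c-> p1
  p1 = (c.0)\{a,b}\{c} + (b.a.0)\{a,b} :: deadlocked
LTS(Q): 3 reachable states
  q0 = rec X. c.((c.0)\{a,b}\{c} + (b.a.0)\{a,b}) + (a.X + b.0) :: -a-> q0, -b-> q1, -c-> q2
  q1 = 0 :: deadlocked
  q2 = (c.0)\{a,b}\{c} + (b.a.0)\{a,b} :: deadlocked
Run σ = ⟨b⟩ on Q: start {q0}
  step 1 (b): {q1}
  ✓ Q
Run σ = ⟨b⟩ on P: start {p0}
  step 1 (b): ∅  — P cannot continue

traces(P) ≠ traces(Q) — witness ⟨b⟩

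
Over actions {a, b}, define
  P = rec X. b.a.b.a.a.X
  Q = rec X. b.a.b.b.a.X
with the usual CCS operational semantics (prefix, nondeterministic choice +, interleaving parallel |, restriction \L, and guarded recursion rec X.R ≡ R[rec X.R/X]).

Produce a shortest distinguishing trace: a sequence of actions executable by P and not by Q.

LTS(P): 5 reachable states
  p0 = rec X. b.a.b.a.a.X :: =b=> p1
  p1 = a.b.a.a.(rec X. b.a.b.a.a.X) :: =a=> p2
  p2 = b.a.a.(rec X. b.a.b.a.a.X) :: =b=> p3
  p3 = a.a.(rec X. b.a.b.a.a.X) :: =a=> p4
  p4 = a.(rec X. b.a.b.a.a.X) :: =a=> p0
LTS(Q): 5 reachable states
  q0 = rec X. b.a.b.b.a.X :: =b=> q1
  q1 = a.b.b.a.(rec X. b.a.b.b.a.X) :: =a=> q2
  q2 = b.b.a.(rec X. b.a.b.b.a.X) :: =b=> q3
  q3 = b.a.(rec X. b.a.b.b.a.X) :: =b=> q4
  q4 = a.(rec X. b.a.b.b.a.X) :: =a=> q0
Run σ = ⟨baba⟩ on P: start {p0}
  after b @ step 1: {p1}
  after a @ step 2: {p2}
  after b @ step 3: {p3}
  after a @ step 4: {p4}
  P completes σ.
Run σ = ⟨baba⟩ on Q: start {q0}
  after b @ step 1: {q1}
  after a @ step 2: {q2}
  after b @ step 3: {q3}
  after a @ step 4: ∅ (Q stuck)

baba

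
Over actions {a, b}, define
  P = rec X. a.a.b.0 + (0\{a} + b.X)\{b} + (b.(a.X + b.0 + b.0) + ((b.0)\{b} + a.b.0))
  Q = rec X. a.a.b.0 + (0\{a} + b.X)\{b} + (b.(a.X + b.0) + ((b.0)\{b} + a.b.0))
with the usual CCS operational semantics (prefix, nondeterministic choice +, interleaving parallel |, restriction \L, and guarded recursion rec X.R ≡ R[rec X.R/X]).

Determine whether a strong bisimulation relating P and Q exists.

bisimilar

P's transition system — 5 states:
  m0 = rec X. a.a.b.0 + (0\{a} + b.X)\{b} + (b.(a.X + b.0 + b.0) + ((b.0)\{b} + a.b.0)) → ··a··> m1, ··a··> m2, ··b··> m3
  m1 = a.b.0 → ··a··> m2
  m2 = b.0 → ··b··> m4
  m3 = a.(rec X. a.a.b.0 + (0\{a} + b.X)\{b} + (b.(a.X + b.0 + b.0) + ((b.0)\{b} + a.b.0))) + b.0 + b.0 → ··a··> m0, ··b··> m4
  m4 = 0 → stopped
Q's transition system — 5 states:
  n0 = rec X. a.a.b.0 + (0\{a} + b.X)\{b} + (b.(a.X + b.0) + ((b.0)\{b} + a.b.0)) → ··a··> n1, ··a··> n2, ··b··> n3
  n1 = a.b.0 → ··a··> n2
  n2 = b.0 → ··b··> n4
  n3 = a.(rec X. a.a.b.0 + (0\{a} + b.X)\{b} + (b.(a.X + b.0) + ((b.0)\{b} + a.b.0))) + b.0 → ··a··> n0, ··b··> n4
  n4 = 0 → stopped
Coarsest stable partition (strong bisimilarity classes):
  B0 = {m0, n0}
  B1 = {m1, n1}
  B2 = {m2, n2}
  B3 = {m4, n4}
  B4 = {m3, n3}
m0 ∈ B0, n0 ∈ B0 → same block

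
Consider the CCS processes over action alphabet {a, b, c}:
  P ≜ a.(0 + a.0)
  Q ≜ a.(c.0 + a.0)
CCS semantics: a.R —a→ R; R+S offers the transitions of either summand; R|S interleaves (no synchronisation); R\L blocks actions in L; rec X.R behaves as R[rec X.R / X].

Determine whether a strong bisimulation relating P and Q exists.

Reachable graph of P (3 states):
  p0 = a.(0 + a.0) → --a--▸ p1
  p1 = 0 + a.0 → --a--▸ p2
  p2 = 0 → deadlocked
Reachable graph of Q (3 states):
  q0 = a.(c.0 + a.0) → --a--▸ q1
  q1 = c.0 + a.0 → --a--▸ q2, --c--▸ q2
  q2 = 0 → deadlocked
Partition-refinement fixed point:
  B0 = {p0}
  B1 = {p1}
  B2 = {p2, q2}
  B3 = {q0}
  B4 = {q1}
p0 ∈ B0, q0 ∈ B3 → different blocks

NO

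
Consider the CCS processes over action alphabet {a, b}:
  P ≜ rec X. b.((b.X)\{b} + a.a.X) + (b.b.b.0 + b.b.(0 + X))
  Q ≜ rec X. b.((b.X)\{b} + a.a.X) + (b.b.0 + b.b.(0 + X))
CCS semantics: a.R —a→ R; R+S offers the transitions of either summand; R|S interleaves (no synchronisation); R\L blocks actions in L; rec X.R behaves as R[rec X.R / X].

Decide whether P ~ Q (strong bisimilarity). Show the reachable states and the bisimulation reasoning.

Reachable graph of P (8 states):
  m0 = rec X. b.((b.X)\{b} + a.a.X) + (b.b.b.0 + b.b.(0 + X)) :: =b=> m1, =b=> m2, =b=> m3
  m1 = (b.(rec X. b.((b.X)\{b} + a.a.X) + (b.b.b.0 + b.b.(0 + X))))\{b} + a.a.(rec X. b.((b.X)\{b} + a.a.X) + (b.b.b.0 + b.b.(0 + X))) :: =a=> m4
  m2 = b.(0 + (rec X. b.((b.X)\{b} + a.a.X) + (b.b.b.0 + b.b.(0 + X)))) :: =b=> m5
  m3 = b.b.0 :: =b=> m6
  m4 = a.(rec X. b.((b.X)\{b} + a.a.X) + (b.b.b.0 + b.b.(0 + X))) :: =a=> m0
  m5 = 0 + (rec X. b.((b.X)\{b} + a.a.X) + (b.b.b.0 + b.b.(0 + X))) :: =b=> m1, =b=> m2, =b=> m3
  m6 = b.0 :: =b=> m7
  m7 = 0 :: ·
Reachable graph of Q (7 states):
  n0 = rec X. b.((b.X)\{b} + a.a.X) + (b.b.0 + b.b.(0 + X)) :: =b=> n1, =b=> n2, =b=> n3
  n1 = (b.(rec X. b.((b.X)\{b} + a.a.X) + (b.b.0 + b.b.(0 + X))))\{b} + a.a.(rec X. b.((b.X)\{b} + a.a.X) + (b.b.0 + b.b.(0 + X))) :: =a=> n4
  n2 = b.(0 + (rec X. b.((b.X)\{b} + a.a.X) + (b.b.0 + b.b.(0 + X)))) :: =b=> n5
  n3 = b.0 :: =b=> n6
  n4 = a.(rec X. b.((b.X)\{b} + a.a.X) + (b.b.0 + b.b.(0 + X))) :: =a=> n0
  n5 = 0 + (rec X. b.((b.X)\{b} + a.a.X) + (b.b.0 + b.b.(0 + X))) :: =b=> n1, =b=> n2, =b=> n3
  n6 = 0 :: ·
Coarsest stable partition (strong bisimilarity classes):
  B0 = {m0, m5}
  B1 = {m1}
  B2 = {m4}
  B3 = {m3}
  B4 = {m6, n3}
  B5 = {m7, n6}
  B6 = {m2}
  B7 = {n0, n5}
  B8 = {n1}
  B9 = {n4}
  B10 = {n2}
m0 ∈ B0, n0 ∈ B7 → different blocks

P ≁ Q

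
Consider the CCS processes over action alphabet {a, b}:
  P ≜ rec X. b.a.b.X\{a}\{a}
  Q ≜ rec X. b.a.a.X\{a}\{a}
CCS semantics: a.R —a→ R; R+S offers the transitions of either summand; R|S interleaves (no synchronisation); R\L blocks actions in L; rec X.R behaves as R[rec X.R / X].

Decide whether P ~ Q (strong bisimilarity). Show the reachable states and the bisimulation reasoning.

not bisimilar

LTS(P): 5 reachable states
  s0 = rec X. b.a.b.X\{a}\{a} → —b→ s1
  s1 = a.b.(rec X. b.a.b.X\{a}\{a})\{a}\{a} → —a→ s2
  s2 = b.(rec X. b.a.b.X\{a}\{a})\{a}\{a} → —b→ s3
  s3 = (rec X. b.a.b.X\{a}\{a})\{a}\{a} → —b→ s4
  s4 = (a.b.(rec X. b.a.b.X\{a}\{a})\{a}\{a})\{a}\{a} → ·
LTS(Q): 5 reachable states
  t0 = rec X. b.a.a.X\{a}\{a} → —b→ t1
  t1 = a.a.(rec X. b.a.a.X\{a}\{a})\{a}\{a} → —a→ t2
  t2 = a.(rec X. b.a.a.X\{a}\{a})\{a}\{a} → —a→ t3
  t3 = (rec X. b.a.a.X\{a}\{a})\{a}\{a} → —b→ t4
  t4 = (a.a.(rec X. b.a.a.X\{a}\{a})\{a}\{a})\{a}\{a} → ·
Bisimilarity quotient blocks:
  B0 = {s0}
  B1 = {s1}
  B2 = {s2}
  B3 = {s3, t3}
  B4 = {s4, t4}
  B5 = {t0}
  B6 = {t1}
  B7 = {t2}
s0 ∈ B0, t0 ∈ B5 → different blocks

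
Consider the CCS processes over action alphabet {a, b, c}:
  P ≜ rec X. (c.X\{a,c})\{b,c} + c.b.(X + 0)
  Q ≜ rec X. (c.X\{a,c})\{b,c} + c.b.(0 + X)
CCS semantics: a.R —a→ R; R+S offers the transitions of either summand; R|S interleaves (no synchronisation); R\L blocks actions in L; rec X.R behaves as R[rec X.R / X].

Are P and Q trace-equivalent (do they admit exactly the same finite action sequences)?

trace-equivalent

LTS(P): 3 reachable states
  p0 = rec X. (c.X\{a,c})\{b,c} + c.b.(X + 0) has moves -c-> p1
  p1 = b.((rec X. (c.X\{a,c})\{b,c} + c.b.(X + 0)) + 0) has moves -b-> p2
  p2 = (rec X. (c.X\{a,c})\{b,c} + c.b.(X + 0)) + 0 has moves -c-> p1
LTS(Q): 3 reachable states
  q0 = rec X. (c.X\{a,c})\{b,c} + c.b.(0 + X) has moves -c-> q1
  q1 = b.(0 + (rec X. (c.X\{a,c})\{b,c} + c.b.(0 + X))) has moves -b-> q2
  q2 = 0 + (rec X. (c.X\{a,c})\{b,c} + c.b.(0 + X)) has moves -c-> q1
Partition-refinement fixed point:
  B0 = {p0, p2, q0, q2}
  B1 = {p1, q1}
p0 ∈ B0, q0 ∈ B0 → same block
Bisimilar ⇒ trace-equivalent.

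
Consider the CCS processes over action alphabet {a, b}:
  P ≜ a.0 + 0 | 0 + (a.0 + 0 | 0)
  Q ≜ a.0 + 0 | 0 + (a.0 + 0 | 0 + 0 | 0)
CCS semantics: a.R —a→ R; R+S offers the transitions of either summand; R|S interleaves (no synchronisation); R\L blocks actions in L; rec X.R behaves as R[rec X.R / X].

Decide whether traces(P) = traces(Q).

trace-equivalent

Reachable graph of P (2 states):
  s0 = a.0 + 0 | 0 + (a.0 + 0 | 0) has moves ··a··> s1
  s1 = 0 has moves ∅
Reachable graph of Q (2 states):
  t0 = a.0 + 0 | 0 + (a.0 + 0 | 0 + 0 | 0) has moves ··a··> t1
  t1 = 0 has moves ∅
Partition-refinement fixed point:
  B0 = {s0, t0}
  B1 = {s1, t1}
s0 ∈ B0, t0 ∈ B0 → same block
Bisimilar ⇒ trace-equivalent.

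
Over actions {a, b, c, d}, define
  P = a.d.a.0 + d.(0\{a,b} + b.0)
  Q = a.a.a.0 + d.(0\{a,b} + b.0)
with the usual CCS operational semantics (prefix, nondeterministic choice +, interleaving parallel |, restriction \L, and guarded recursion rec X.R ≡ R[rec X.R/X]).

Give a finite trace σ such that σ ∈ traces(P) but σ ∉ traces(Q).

LTS(P): 5 reachable states
  u0 = a.d.a.0 + d.(0\{a,b} + b.0) → ··a··> u1, ··d··> u2
  u1 = d.a.0 → ··d··> u3
  u2 = 0\{a,b} + b.0 → ··b··> u4
  u3 = a.0 → ··a··> u4
  u4 = 0 → ·
LTS(Q): 5 reachable states
  v0 = a.a.a.0 + d.(0\{a,b} + b.0) → ··a··> v1, ··d··> v2
  v1 = a.a.0 → ··a··> v3
  v2 = 0\{a,b} + b.0 → ··b··> v4
  v3 = a.0 → ··a··> v4
  v4 = 0 → ·
Executing ad from P (initial set {u0}):
  [1] a ⇒ {u1}
  [2] d ⇒ {u3}
  P completes σ.
Executing ad from Q (initial set {v0}):
  [1] a ⇒ {v1}
  [2] d ⇒ ∅ (Q stuck)

ad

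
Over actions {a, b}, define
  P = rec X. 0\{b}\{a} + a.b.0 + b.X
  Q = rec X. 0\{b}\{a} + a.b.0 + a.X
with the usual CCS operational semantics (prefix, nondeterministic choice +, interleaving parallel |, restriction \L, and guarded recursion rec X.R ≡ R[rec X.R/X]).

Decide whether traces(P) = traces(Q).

LTS(P): 3 reachable states
  p0 = rec X. 0\{b}\{a} + a.b.0 + b.X ⊢ ··a··> p1, ··b··> p0
  p1 = b.0 ⊢ ··b··> p2
  p2 = 0 ⊢ (no moves)
LTS(Q): 3 reachable states
  q0 = rec X. 0\{b}\{a} + a.b.0 + a.X ⊢ ··a··> q0, ··a··> q1
  q1 = b.0 ⊢ ··b··> q2
  q2 = 0 ⊢ (no moves)
Trace ⟨b⟩ through P, begin at {p0}:
  after b @ step 1: {p0}
  — P admits the full trace.
Trace ⟨b⟩ through Q, begin at {q0}:
  after b @ step 1: ∅ (Q stuck)

NO — witness ⟨b⟩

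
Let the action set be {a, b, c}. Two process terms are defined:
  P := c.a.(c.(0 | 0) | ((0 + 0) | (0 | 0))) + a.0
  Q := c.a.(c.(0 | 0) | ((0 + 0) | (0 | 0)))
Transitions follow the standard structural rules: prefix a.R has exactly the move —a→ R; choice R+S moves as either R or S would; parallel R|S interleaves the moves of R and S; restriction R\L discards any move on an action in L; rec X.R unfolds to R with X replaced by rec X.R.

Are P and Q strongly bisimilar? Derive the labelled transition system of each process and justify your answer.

not bisimilar

Reachable graph of P (5 states):
  u0 = c.a.(c.(0 | 0) | ((0 + 0) | (0 | 0))) + a.0 | -a-> u1, -c-> u2
  u1 = 0 | stopped
  u2 = a.(c.(0 | 0) | ((0 + 0) | (0 | 0))) | -a-> u3
  u3 = c.(0 | 0) | ((0 + 0) | (0 | 0)) | -c-> u4
  u4 = 0 | 0 | ((0 + 0) | (0 | 0)) | stopped
Reachable graph of Q (4 states):
  v0 = c.a.(c.(0 | 0) | ((0 + 0) | (0 | 0))) | -c-> v1
  v1 = a.(c.(0 | 0) | ((0 + 0) | (0 | 0))) | -a-> v2
  v2 = c.(0 | 0) | ((0 + 0) | (0 | 0)) | -c-> v3
  v3 = 0 | 0 | ((0 + 0) | (0 | 0)) | stopped
Coarsest stable partition (strong bisimilarity classes):
  B0 = {u0}
  B1 = {u1, u4, v3}
  B2 = {u2, v1}
  B3 = {u3, v2}
  B4 = {v0}
u0 ∈ B0, v0 ∈ B4 → different blocks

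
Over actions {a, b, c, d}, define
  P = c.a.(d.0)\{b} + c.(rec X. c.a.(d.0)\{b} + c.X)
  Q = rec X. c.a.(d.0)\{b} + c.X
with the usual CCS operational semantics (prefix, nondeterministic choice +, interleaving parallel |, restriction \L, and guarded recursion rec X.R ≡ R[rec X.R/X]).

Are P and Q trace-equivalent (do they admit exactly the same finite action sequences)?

trace-equivalent

LTS(P): 5 reachable states
  u0 = c.a.(d.0)\{b} + c.(rec X. c.a.(d.0)\{b} + c.X) has moves --c--▸ u1, --c--▸ u2
  u1 = a.(d.0)\{b} has moves --a--▸ u3
  u2 = rec X. c.a.(d.0)\{b} + c.X has moves --c--▸ u1, --c--▸ u2
  u3 = (d.0)\{b} has moves --d--▸ u4
  u4 = 0\{b} has moves deadlocked
LTS(Q): 4 reachable states
  v0 = rec X. c.a.(d.0)\{b} + c.X has moves --c--▸ v0, --c--▸ v1
  v1 = a.(d.0)\{b} has moves --a--▸ v2
  v2 = (d.0)\{b} has moves --d--▸ v3
  v3 = 0\{b} has moves deadlocked
Partition-refinement fixed point:
  B0 = {u0, u2, v0}
  B1 = {u1, v1}
  B2 = {u3, v2}
  B3 = {u4, v3}
u0 ∈ B0, v0 ∈ B0 → same block
Bisimilar ⇒ trace-equivalent.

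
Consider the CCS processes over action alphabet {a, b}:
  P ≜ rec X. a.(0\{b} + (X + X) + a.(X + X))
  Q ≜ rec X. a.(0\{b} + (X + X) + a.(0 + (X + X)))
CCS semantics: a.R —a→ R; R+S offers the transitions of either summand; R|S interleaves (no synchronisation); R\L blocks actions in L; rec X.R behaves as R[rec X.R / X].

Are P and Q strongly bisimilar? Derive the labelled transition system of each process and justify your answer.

LTS(P): 3 reachable states
  m0 = rec X. a.(0\{b} + (X + X) + a.(X + X)) → ··a··> m1
  m1 = 0\{b} + ((rec X. a.(0\{b} + (X + X) + a.(X + X))) + (rec X. a.(0\{b} + (X + X) + a.(X + X)))) + a.((rec X. a.(0\{b} + (X + X) + a.(X + X))) + (rec X. a.(0\{b} + (X + X) + a.(X + X)))) → ··a··> m1, ··a··> m2
  m2 = (rec X. a.(0\{b} + (X + X) + a.(X + X))) + (rec X. a.(0\{b} + (X + X) + a.(X + X))) → ··a··> m1
LTS(Q): 3 reachable states
  n0 = rec X. a.(0\{b} + (X + X) + a.(0 + (X + X))) → ··a··> n1
  n1 = 0\{b} + ((rec X. a.(0\{b} + (X + X) + a.(0 + (X + X)))) + (rec X. a.(0\{b} + (X + X) + a.(0 + (X + X))))) + a.(0 + ((rec X. a.(0\{b} + (X + X) + a.(0 + (X + X)))) + (rec X. a.(0\{b} + (X + X) + a.(0 + (X + X)))))) → ··a··> n1, ··a··> n2
  n2 = 0 + ((rec X. a.(0\{b} + (X + X) + a.(0 + (X + X)))) + (rec X. a.(0\{b} + (X + X) + a.(0 + (X + X))))) → ··a··> n1
Partition-refinement fixed point:
  B0 = {m0, m1, m2, n0, n1, n2}
m0 ∈ B0, n0 ∈ B0 → same block

bisimilar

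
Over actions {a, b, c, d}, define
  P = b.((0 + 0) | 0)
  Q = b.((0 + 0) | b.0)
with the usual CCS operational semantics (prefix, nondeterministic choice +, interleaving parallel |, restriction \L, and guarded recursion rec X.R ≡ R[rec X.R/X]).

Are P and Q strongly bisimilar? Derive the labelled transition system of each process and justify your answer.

LTS(P): 2 reachable states
  p0 = b.((0 + 0) | 0) | -b-> p1
  p1 = (0 + 0) | 0 | deadlocked
LTS(Q): 3 reachable states
  q0 = b.((0 + 0) | b.0) | -b-> q1
  q1 = (0 + 0) | b.0 | -b-> q2
  q2 = (0 + 0) | 0 | deadlocked
Bisimilarity quotient blocks:
  B0 = {p0, q1}
  B1 = {p1, q2}
  B2 = {q0}
p0 ∈ B0, q0 ∈ B2 → different blocks

NO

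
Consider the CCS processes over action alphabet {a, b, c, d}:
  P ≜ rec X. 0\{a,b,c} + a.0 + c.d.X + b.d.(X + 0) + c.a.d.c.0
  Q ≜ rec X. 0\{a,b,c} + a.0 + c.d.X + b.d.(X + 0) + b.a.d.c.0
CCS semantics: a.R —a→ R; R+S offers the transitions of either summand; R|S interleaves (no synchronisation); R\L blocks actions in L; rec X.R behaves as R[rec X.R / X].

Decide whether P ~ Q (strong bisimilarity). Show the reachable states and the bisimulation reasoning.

P ≁ Q

Reachable graph of P (8 states):
  m0 = rec X. 0\{a,b,c} + a.0 + c.d.X + b.d.(X + 0) + c.a.d.c.0 has moves —a→ m1, —b→ m2, —c→ m3, —c→ m4
  m1 = 0 has moves deadlocked
  m2 = d.((rec X. 0\{a,b,c} + a.0 + c.d.X + b.d.(X + 0) + c.a.d.c.0) + 0) has moves —d→ m5
  m3 = a.d.c.0 has moves —a→ m6
  m4 = d.(rec X. 0\{a,b,c} + a.0 + c.d.X + b.d.(X + 0) + c.a.d.c.0) has moves —d→ m0
  m5 = (rec X. 0\{a,b,c} + a.0 + c.d.X + b.d.(X + 0) + c.a.d.c.0) + 0 has moves —a→ m1, —b→ m2, —c→ m3, —c→ m4
  m6 = d.c.0 has moves —d→ m7
  m7 = c.0 has moves —c→ m1
Reachable graph of Q (8 states):
  n0 = rec X. 0\{a,b,c} + a.0 + c.d.X + b.d.(X + 0) + b.a.d.c.0 has moves —a→ n1, —b→ n2, —b→ n3, —c→ n4
  n1 = 0 has moves deadlocked
  n2 = a.d.c.0 has moves —a→ n5
  n3 = d.((rec X. 0\{a,b,c} + a.0 + c.d.X + b.d.(X + 0) + b.a.d.c.0) + 0) has moves —d→ n6
  n4 = d.(rec X. 0\{a,b,c} + a.0 + c.d.X + b.d.(X + 0) + b.a.d.c.0) has moves —d→ n0
  n5 = d.c.0 has moves —d→ n7
  n6 = (rec X. 0\{a,b,c} + a.0 + c.d.X + b.d.(X + 0) + b.a.d.c.0) + 0 has moves —a→ n1, —b→ n2, —b→ n3, —c→ n4
  n7 = c.0 has moves —c→ n1
Partition-refinement fixed point:
  B0 = {m0, m5}
  B1 = {m1, n1}
  B2 = {m2, m4}
  B3 = {m3, n2}
  B4 = {m6, n5}
  B5 = {m7, n7}
  B6 = {n0, n6}
  B7 = {n3, n4}
m0 ∈ B0, n0 ∈ B6 → different blocks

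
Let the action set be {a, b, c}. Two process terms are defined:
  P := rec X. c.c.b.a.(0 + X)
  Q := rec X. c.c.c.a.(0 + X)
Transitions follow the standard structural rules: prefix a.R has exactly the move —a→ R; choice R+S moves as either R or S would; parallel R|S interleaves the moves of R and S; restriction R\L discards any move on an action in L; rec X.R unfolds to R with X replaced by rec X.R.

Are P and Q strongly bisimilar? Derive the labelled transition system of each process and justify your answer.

NO

Reachable graph of P (5 states):
  s0 = rec X. c.c.b.a.(0 + X) ⊢ ··c··> s1
  s1 = c.b.a.(0 + (rec X. c.c.b.a.(0 + X))) ⊢ ··c··> s2
  s2 = b.a.(0 + (rec X. c.c.b.a.(0 + X))) ⊢ ··b··> s3
  s3 = a.(0 + (rec X. c.c.b.a.(0 + X))) ⊢ ··a··> s4
  s4 = 0 + (rec X. c.c.b.a.(0 + X)) ⊢ ··c··> s1
Reachable graph of Q (5 states):
  t0 = rec X. c.c.c.a.(0 + X) ⊢ ··c··> t1
  t1 = c.c.a.(0 + (rec X. c.c.c.a.(0 + X))) ⊢ ··c··> t2
  t2 = c.a.(0 + (rec X. c.c.c.a.(0 + X))) ⊢ ··c··> t3
  t3 = a.(0 + (rec X. c.c.c.a.(0 + X))) ⊢ ··a··> t4
  t4 = 0 + (rec X. c.c.c.a.(0 + X)) ⊢ ··c··> t1
Partition-refinement fixed point:
  B0 = {s0, s4}
  B1 = {s1}
  B2 = {s2}
  B3 = {s3}
  B4 = {t0, t4}
  B5 = {t1}
  B6 = {t2}
  B7 = {t3}
s0 ∈ B0, t0 ∈ B4 → different blocks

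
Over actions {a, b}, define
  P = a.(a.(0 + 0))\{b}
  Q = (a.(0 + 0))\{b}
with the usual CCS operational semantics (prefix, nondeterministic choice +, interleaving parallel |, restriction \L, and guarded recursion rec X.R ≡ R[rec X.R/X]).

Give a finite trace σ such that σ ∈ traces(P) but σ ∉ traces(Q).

P's transition system — 3 states:
  m0 = a.(a.(0 + 0))\{b} → -a-> m1
  m1 = (a.(0 + 0))\{b} → -a-> m2
  m2 = (0 + 0)\{b} → deadlocked
Q's transition system — 2 states:
  n0 = (a.(0 + 0))\{b} → -a-> n1
  n1 = (0 + 0)\{b} → deadlocked
Run σ = ⟨aa⟩ on P: start {m0}
  after a @ step 1: {m1}
  after a @ step 2: {m2}
  ✓ P
Run σ = ⟨aa⟩ on Q: start {n0}
  after a @ step 1: {n1}
  after a @ step 2: ∅ (Q stuck)

aa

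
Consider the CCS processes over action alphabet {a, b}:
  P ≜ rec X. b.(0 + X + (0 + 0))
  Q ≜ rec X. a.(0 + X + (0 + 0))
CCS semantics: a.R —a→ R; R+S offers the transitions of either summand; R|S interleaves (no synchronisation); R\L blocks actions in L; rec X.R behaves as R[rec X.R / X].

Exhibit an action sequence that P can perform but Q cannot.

LTS(P): 2 reachable states
  p0 = rec X. b.(0 + X + (0 + 0)) has moves —b→ p1
  p1 = 0 + (rec X. b.(0 + X + (0 + 0))) + (0 + 0) has moves —b→ p1
LTS(Q): 2 reachable states
  q0 = rec X. a.(0 + X + (0 + 0)) has moves —a→ q1
  q1 = 0 + (rec X. a.(0 + X + (0 + 0))) + (0 + 0) has moves —a→ q1
Trace ⟨b⟩ through P, begin at {p0}:
  step 1 (b): {p1}
  P completes σ.
Trace ⟨b⟩ through Q, begin at {q0}:
  step 1 (b): ∅ (Q stuck)

b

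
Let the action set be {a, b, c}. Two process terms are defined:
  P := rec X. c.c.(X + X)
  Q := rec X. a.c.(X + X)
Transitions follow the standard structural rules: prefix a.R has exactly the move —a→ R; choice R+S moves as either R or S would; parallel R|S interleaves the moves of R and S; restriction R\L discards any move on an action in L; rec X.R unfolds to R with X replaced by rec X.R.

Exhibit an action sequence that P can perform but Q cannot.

P's transition system — 3 states:
  m0 = rec X. c.c.(X + X) ⊢ --c--▸ m1
  m1 = c.((rec X. c.c.(X + X)) + (rec X. c.c.(X + X))) ⊢ --c--▸ m2
  m2 = (rec X. c.c.(X + X)) + (rec X. c.c.(X + X)) ⊢ --c--▸ m1
Q's transition system — 3 states:
  n0 = rec X. a.c.(X + X) ⊢ --a--▸ n1
  n1 = c.((rec X. a.c.(X + X)) + (rec X. a.c.(X + X))) ⊢ --c--▸ n2
  n2 = (rec X. a.c.(X + X)) + (rec X. a.c.(X + X)) ⊢ --a--▸ n1
Run σ = ⟨c⟩ on P: start {m0}
  step 1 (c): {m1}
  — P admits the full trace.
Run σ = ⟨c⟩ on Q: start {n0}
  step 1 (c): ∅ (Q stuck)

c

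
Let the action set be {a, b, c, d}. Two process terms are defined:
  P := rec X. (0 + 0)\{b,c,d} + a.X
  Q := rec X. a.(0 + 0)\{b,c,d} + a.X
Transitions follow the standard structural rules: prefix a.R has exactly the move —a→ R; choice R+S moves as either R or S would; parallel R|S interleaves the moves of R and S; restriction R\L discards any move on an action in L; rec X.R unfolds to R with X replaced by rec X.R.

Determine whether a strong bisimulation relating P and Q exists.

NO

LTS(P): 1 reachable states
  s0 = rec X. (0 + 0)\{b,c,d} + a.X ⊢ -a-> s0
LTS(Q): 2 reachable states
  t0 = rec X. a.(0 + 0)\{b,c,d} + a.X ⊢ -a-> t0, -a-> t1
  t1 = (0 + 0)\{b,c,d} ⊢ ∅
Bisimilarity quotient blocks:
  B0 = {s0}
  B1 = {t0}
  B2 = {t1}
s0 ∈ B0, t0 ∈ B1 → different blocks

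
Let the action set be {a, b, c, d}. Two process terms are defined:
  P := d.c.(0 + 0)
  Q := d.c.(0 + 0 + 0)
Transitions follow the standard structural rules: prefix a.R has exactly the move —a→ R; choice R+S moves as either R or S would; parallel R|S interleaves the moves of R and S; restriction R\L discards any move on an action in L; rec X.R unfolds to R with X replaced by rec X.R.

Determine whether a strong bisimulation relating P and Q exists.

bisimilar

Reachable graph of P (3 states):
  s0 = d.c.(0 + 0) :: —d→ s1
  s1 = c.(0 + 0) :: —c→ s2
  s2 = 0 + 0 :: stopped
Reachable graph of Q (3 states):
  t0 = d.c.(0 + 0 + 0) :: —d→ t1
  t1 = c.(0 + 0 + 0) :: —c→ t2
  t2 = 0 + 0 + 0 :: stopped
Bisimilarity quotient blocks:
  B0 = {s0, t0}
  B1 = {s1, t1}
  B2 = {s2, t2}
s0 ∈ B0, t0 ∈ B0 → same block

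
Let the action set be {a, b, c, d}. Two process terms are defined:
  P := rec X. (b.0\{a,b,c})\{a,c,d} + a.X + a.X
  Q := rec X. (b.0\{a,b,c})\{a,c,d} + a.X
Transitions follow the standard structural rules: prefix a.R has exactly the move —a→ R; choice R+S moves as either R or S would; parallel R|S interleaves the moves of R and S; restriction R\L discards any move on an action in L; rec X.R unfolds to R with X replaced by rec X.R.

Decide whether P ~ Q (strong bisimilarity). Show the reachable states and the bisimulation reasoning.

Reachable graph of P (2 states):
  p0 = rec X. (b.0\{a,b,c})\{a,c,d} + a.X + a.X ⊢ -a-> p0, -b-> p1
  p1 = 0\{a,b,c}\{a,c,d} ⊢ ·
Reachable graph of Q (2 states):
  q0 = rec X. (b.0\{a,b,c})\{a,c,d} + a.X ⊢ -a-> q0, -b-> q1
  q1 = 0\{a,b,c}\{a,c,d} ⊢ ·
Coarsest stable partition (strong bisimilarity classes):
  B0 = {p0, q0}
  B1 = {p1, q1}
p0 ∈ B0, q0 ∈ B0 → same block

P ~ Q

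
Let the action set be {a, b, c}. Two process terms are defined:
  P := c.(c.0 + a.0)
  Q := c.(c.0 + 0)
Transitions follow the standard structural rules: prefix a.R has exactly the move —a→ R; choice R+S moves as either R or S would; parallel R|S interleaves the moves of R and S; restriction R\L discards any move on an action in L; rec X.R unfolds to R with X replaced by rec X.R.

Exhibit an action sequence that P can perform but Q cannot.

LTS(P): 3 reachable states
  p0 = c.(c.0 + a.0) → =c=> p1
  p1 = c.0 + a.0 → =a=> p2, =c=> p2
  p2 = 0 → (no moves)
LTS(Q): 3 reachable states
  q0 = c.(c.0 + 0) → =c=> q1
  q1 = c.0 + 0 → =c=> q2
  q2 = 0 → (no moves)
Executing ca from P (initial set {p0}):
  after c @ step 1: {p1}
  after a @ step 2: {p2}
  P completes σ.
Executing ca from Q (initial set {q0}):
  after c @ step 1: {q1}
  after a @ step 2: no successor for Q

ca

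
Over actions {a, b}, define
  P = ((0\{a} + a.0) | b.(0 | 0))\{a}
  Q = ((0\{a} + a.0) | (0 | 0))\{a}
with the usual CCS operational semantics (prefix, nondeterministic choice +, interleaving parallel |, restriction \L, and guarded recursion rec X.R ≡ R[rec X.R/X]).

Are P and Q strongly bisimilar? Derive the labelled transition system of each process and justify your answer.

LTS(P): 2 reachable states
  s0 = ((0\{a} + a.0) | b.(0 | 0))\{a} | —b→ s1
  s1 = ((0\{a} + a.0) | (0 | 0))\{a} | stopped
LTS(Q): 1 reachable states
  t0 = ((0\{a} + a.0) | (0 | 0))\{a} | stopped
Coarsest stable partition (strong bisimilarity classes):
  B0 = {s0}
  B1 = {s1, t0}
s0 ∈ B0, t0 ∈ B1 → different blocks

not bisimilar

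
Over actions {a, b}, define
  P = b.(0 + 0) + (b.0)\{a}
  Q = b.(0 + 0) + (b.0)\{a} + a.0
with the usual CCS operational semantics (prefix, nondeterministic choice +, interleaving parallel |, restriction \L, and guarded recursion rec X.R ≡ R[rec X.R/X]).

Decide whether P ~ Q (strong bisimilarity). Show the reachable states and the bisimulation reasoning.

P's transition system — 3 states:
  m0 = b.(0 + 0) + (b.0)\{a} → —b→ m1, —b→ m2
  m1 = 0 + 0 → ∅
  m2 = 0\{a} → ∅
Q's transition system — 4 states:
  n0 = b.(0 + 0) + (b.0)\{a} + a.0 → —a→ n1, —b→ n2, —b→ n3
  n1 = 0 → ∅
  n2 = 0 + 0 → ∅
  n3 = 0\{a} → ∅
Bisimilarity quotient blocks:
  B0 = {m0}
  B1 = {m1, m2, n1, n2, n3}
  B2 = {n0}
m0 ∈ B0, n0 ∈ B2 → different blocks

NO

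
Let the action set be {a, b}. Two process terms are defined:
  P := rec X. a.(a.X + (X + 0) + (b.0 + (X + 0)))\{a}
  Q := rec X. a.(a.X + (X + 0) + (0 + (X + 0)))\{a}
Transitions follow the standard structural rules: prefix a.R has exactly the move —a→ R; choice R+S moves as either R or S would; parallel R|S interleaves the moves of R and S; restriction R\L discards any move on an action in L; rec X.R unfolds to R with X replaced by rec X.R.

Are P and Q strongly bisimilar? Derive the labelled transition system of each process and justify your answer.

Reachable graph of P (3 states):
  m0 = rec X. a.(a.X + (X + 0) + (b.0 + (X + 0)))\{a} :: ··a··> m1
  m1 = (a.(rec X. a.(a.X + (X + 0) + (b.0 + (X + 0)))\{a}) + ((rec X. a.(a.X + (X + 0) + (b.0 + (X + 0)))\{a}) + 0) + (b.0 + ((rec X. a.(a.X + (X + 0) + (b.0 + (X + 0)))\{a}) + 0)))\{a} :: ··b··> m2
  m2 = 0\{a} :: (no moves)
Reachable graph of Q (2 states):
  n0 = rec X. a.(a.X + (X + 0) + (0 + (X + 0)))\{a} :: ··a··> n1
  n1 = (a.(rec X. a.(a.X + (X + 0) + (0 + (X + 0)))\{a}) + ((rec X. a.(a.X + (X + 0) + (0 + (X + 0)))\{a}) + 0) + (0 + ((rec X. a.(a.X + (X + 0) + (0 + (X + 0)))\{a}) + 0)))\{a} :: (no moves)
Coarsest stable partition (strong bisimilarity classes):
  B0 = {m0}
  B1 = {m1}
  B2 = {m2, n1}
  B3 = {n0}
m0 ∈ B0, n0 ∈ B3 → different blocks

not bisimilar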